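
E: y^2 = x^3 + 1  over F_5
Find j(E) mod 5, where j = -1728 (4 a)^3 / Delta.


Delta = -16(4 a^3 + 27 b^2) mod 5 = 3
-1728 * (4 a)^3 = -1728 * (4*0)^3 mod 5 = 0
j = 0 * 3^(-1) mod 5 = 0

j = 0 (mod 5)


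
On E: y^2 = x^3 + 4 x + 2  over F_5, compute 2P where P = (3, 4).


Doubling: s = (3 x1^2 + a) / (2 y1)
s = (3*3^2 + 4) / (2*4) mod 5 = 2
x3 = s^2 - 2 x1 mod 5 = 2^2 - 2*3 = 3
y3 = s (x1 - x3) - y1 mod 5 = 2 * (3 - 3) - 4 = 1

2P = (3, 1)


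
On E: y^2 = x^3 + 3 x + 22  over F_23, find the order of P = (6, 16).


Compute successive multiples of P until we hit O:
  1P = (6, 16)
  2P = (20, 3)
  3P = (13, 2)
  4P = (8, 11)
  5P = (21, 10)
  6P = (21, 13)
  7P = (8, 12)
  8P = (13, 21)
  ... (continuing to 11P)
  11P = O

ord(P) = 11


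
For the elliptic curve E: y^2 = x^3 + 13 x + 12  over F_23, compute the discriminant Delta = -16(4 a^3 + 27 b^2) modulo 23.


4 a^3 + 27 b^2 = 4*13^3 + 27*12^2 = 8788 + 3888 = 12676
Delta = -16 * (12676) = -202816
Delta mod 23 = 21

Delta = 21 (mod 23)


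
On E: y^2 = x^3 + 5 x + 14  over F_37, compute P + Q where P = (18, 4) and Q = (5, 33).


P != Q, so use the chord formula.
s = (y2 - y1) / (x2 - x1) = (29) / (24) mod 37 = 12
x3 = s^2 - x1 - x2 mod 37 = 12^2 - 18 - 5 = 10
y3 = s (x1 - x3) - y1 mod 37 = 12 * (18 - 10) - 4 = 18

P + Q = (10, 18)


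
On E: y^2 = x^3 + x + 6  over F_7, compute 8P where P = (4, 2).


k = 8 = 1000_2 (binary, LSB first: 0001)
Double-and-add from P = (4, 2):
  bit 0 = 0: acc unchanged = O
  bit 1 = 0: acc unchanged = O
  bit 2 = 0: acc unchanged = O
  bit 3 = 1: acc = O + (1, 1) = (1, 1)

8P = (1, 1)


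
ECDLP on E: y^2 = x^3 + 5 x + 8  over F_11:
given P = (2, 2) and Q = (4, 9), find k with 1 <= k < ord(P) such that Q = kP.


Enumerate multiples of P until we hit Q = (4, 9):
  1P = (2, 2)
  2P = (1, 5)
  3P = (6, 10)
  4P = (7, 10)
  5P = (5, 2)
  6P = (4, 9)
Match found at i = 6.

k = 6


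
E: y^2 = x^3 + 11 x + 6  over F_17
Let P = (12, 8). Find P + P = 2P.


Doubling: s = (3 x1^2 + a) / (2 y1)
s = (3*12^2 + 11) / (2*8) mod 17 = 16
x3 = s^2 - 2 x1 mod 17 = 16^2 - 2*12 = 11
y3 = s (x1 - x3) - y1 mod 17 = 16 * (12 - 11) - 8 = 8

2P = (11, 8)


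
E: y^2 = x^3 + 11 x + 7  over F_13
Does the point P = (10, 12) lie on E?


Check whether y^2 = x^3 + 11 x + 7 (mod 13) for (x, y) = (10, 12).
LHS: y^2 = 12^2 mod 13 = 1
RHS: x^3 + 11 x + 7 = 10^3 + 11*10 + 7 mod 13 = 12
LHS != RHS

No, not on the curve


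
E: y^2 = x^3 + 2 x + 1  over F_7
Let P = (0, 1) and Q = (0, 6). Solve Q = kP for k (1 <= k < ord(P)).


Enumerate multiples of P until we hit Q = (0, 6):
  1P = (0, 1)
  2P = (1, 5)
  3P = (1, 2)
  4P = (0, 6)
Match found at i = 4.

k = 4


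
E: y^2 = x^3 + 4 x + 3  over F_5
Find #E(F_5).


For each x in F_5, count y with y^2 = x^3 + 4 x + 3 mod 5:
  x = 2: RHS = 4, y in [2, 3]  -> 2 point(s)
Affine points: 2. Add the point at infinity: total = 3.

#E(F_5) = 3


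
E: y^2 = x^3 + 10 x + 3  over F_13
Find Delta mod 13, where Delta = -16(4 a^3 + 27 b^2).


4 a^3 + 27 b^2 = 4*10^3 + 27*3^2 = 4000 + 243 = 4243
Delta = -16 * (4243) = -67888
Delta mod 13 = 11

Delta = 11 (mod 13)


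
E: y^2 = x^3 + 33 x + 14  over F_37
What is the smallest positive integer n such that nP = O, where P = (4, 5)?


Compute successive multiples of P until we hit O:
  1P = (4, 5)
  2P = (1, 23)
  3P = (31, 9)
  4P = (14, 36)
  5P = (9, 35)
  6P = (23, 29)
  7P = (20, 4)
  8P = (25, 31)
  ... (continuing to 35P)
  35P = O

ord(P) = 35


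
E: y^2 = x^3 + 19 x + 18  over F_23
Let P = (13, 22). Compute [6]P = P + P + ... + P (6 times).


k = 6 = 110_2 (binary, LSB first: 011)
Double-and-add from P = (13, 22):
  bit 0 = 0: acc unchanged = O
  bit 1 = 1: acc = O + (5, 13) = (5, 13)
  bit 2 = 1: acc = (5, 13) + (16, 18) = (10, 14)

6P = (10, 14)


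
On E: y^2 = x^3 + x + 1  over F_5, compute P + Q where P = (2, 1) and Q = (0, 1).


P != Q, so use the chord formula.
s = (y2 - y1) / (x2 - x1) = (0) / (3) mod 5 = 0
x3 = s^2 - x1 - x2 mod 5 = 0^2 - 2 - 0 = 3
y3 = s (x1 - x3) - y1 mod 5 = 0 * (2 - 3) - 1 = 4

P + Q = (3, 4)


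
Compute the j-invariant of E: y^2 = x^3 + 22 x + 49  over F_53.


Delta = -16(4 a^3 + 27 b^2) mod 53 = 33
-1728 * (4 a)^3 = -1728 * (4*22)^3 mod 53 = 11
j = 11 * 33^(-1) mod 53 = 18

j = 18 (mod 53)


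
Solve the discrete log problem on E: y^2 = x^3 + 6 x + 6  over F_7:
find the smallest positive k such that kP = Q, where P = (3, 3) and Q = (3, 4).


Enumerate multiples of P until we hit Q = (3, 4):
  1P = (3, 3)
  2P = (5, 0)
  3P = (3, 4)
Match found at i = 3.

k = 3


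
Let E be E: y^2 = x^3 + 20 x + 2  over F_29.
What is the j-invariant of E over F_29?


Delta = -16(4 a^3 + 27 b^2) mod 29 = 7
-1728 * (4 a)^3 = -1728 * (4*20)^3 mod 29 = 2
j = 2 * 7^(-1) mod 29 = 21

j = 21 (mod 29)


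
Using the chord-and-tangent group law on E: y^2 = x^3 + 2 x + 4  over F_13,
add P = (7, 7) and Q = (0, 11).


P != Q, so use the chord formula.
s = (y2 - y1) / (x2 - x1) = (4) / (6) mod 13 = 5
x3 = s^2 - x1 - x2 mod 13 = 5^2 - 7 - 0 = 5
y3 = s (x1 - x3) - y1 mod 13 = 5 * (7 - 5) - 7 = 3

P + Q = (5, 3)


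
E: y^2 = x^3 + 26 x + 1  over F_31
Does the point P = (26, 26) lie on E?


Check whether y^2 = x^3 + 26 x + 1 (mod 31) for (x, y) = (26, 26).
LHS: y^2 = 26^2 mod 31 = 25
RHS: x^3 + 26 x + 1 = 26^3 + 26*26 + 1 mod 31 = 25
LHS = RHS

Yes, on the curve


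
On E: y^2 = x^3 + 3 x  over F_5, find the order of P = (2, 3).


Compute successive multiples of P until we hit O:
  1P = (2, 3)
  2P = (1, 2)
  3P = (3, 1)
  4P = (4, 1)
  5P = (0, 0)
  6P = (4, 4)
  7P = (3, 4)
  8P = (1, 3)
  ... (continuing to 10P)
  10P = O

ord(P) = 10


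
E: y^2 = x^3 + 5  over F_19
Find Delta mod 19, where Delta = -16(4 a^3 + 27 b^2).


4 a^3 + 27 b^2 = 4*0^3 + 27*5^2 = 0 + 675 = 675
Delta = -16 * (675) = -10800
Delta mod 19 = 11

Delta = 11 (mod 19)


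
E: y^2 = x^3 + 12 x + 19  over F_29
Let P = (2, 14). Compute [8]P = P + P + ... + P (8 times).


k = 8 = 1000_2 (binary, LSB first: 0001)
Double-and-add from P = (2, 14):
  bit 0 = 0: acc unchanged = O
  bit 1 = 0: acc unchanged = O
  bit 2 = 0: acc unchanged = O
  bit 3 = 1: acc = O + (2, 15) = (2, 15)

8P = (2, 15)


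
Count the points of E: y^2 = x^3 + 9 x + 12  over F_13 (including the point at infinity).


For each x in F_13, count y with y^2 = x^3 + 9 x + 12 mod 13:
  x = 0: RHS = 12, y in [5, 8]  -> 2 point(s)
  x = 1: RHS = 9, y in [3, 10]  -> 2 point(s)
  x = 2: RHS = 12, y in [5, 8]  -> 2 point(s)
  x = 3: RHS = 1, y in [1, 12]  -> 2 point(s)
  x = 5: RHS = 0, y in [0]  -> 1 point(s)
  x = 6: RHS = 9, y in [3, 10]  -> 2 point(s)
  x = 9: RHS = 3, y in [4, 9]  -> 2 point(s)
  x = 10: RHS = 10, y in [6, 7]  -> 2 point(s)
  x = 11: RHS = 12, y in [5, 8]  -> 2 point(s)
Affine points: 17. Add the point at infinity: total = 18.

#E(F_13) = 18


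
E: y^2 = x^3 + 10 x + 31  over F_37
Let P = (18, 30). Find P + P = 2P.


Doubling: s = (3 x1^2 + a) / (2 y1)
s = (3*18^2 + 10) / (2*30) mod 37 = 25
x3 = s^2 - 2 x1 mod 37 = 25^2 - 2*18 = 34
y3 = s (x1 - x3) - y1 mod 37 = 25 * (18 - 34) - 30 = 14

2P = (34, 14)


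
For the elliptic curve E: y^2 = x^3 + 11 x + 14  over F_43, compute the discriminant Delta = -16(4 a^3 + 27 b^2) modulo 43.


4 a^3 + 27 b^2 = 4*11^3 + 27*14^2 = 5324 + 5292 = 10616
Delta = -16 * (10616) = -169856
Delta mod 43 = 37

Delta = 37 (mod 43)


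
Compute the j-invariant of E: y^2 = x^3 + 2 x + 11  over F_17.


Delta = -16(4 a^3 + 27 b^2) mod 17 = 1
-1728 * (4 a)^3 = -1728 * (4*2)^3 mod 17 = 12
j = 12 * 1^(-1) mod 17 = 12

j = 12 (mod 17)


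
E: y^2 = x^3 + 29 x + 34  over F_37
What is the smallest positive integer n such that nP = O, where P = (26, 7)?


Compute successive multiples of P until we hit O:
  1P = (26, 7)
  2P = (29, 20)
  3P = (9, 5)
  4P = (12, 36)
  5P = (25, 20)
  6P = (7, 5)
  7P = (20, 17)
  8P = (2, 27)
  ... (continuing to 34P)
  34P = O

ord(P) = 34


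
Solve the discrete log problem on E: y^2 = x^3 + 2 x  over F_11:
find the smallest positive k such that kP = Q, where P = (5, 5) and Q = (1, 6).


Enumerate multiples of P until we hit Q = (1, 6):
  1P = (5, 5)
  2P = (1, 6)
Match found at i = 2.

k = 2


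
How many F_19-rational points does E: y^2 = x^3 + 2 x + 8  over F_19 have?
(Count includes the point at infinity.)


For each x in F_19, count y with y^2 = x^3 + 2 x + 8 mod 19:
  x = 1: RHS = 11, y in [7, 12]  -> 2 point(s)
  x = 2: RHS = 1, y in [1, 18]  -> 2 point(s)
  x = 4: RHS = 4, y in [2, 17]  -> 2 point(s)
  x = 7: RHS = 4, y in [2, 17]  -> 2 point(s)
  x = 8: RHS = 4, y in [2, 17]  -> 2 point(s)
  x = 14: RHS = 6, y in [5, 14]  -> 2 point(s)
  x = 18: RHS = 5, y in [9, 10]  -> 2 point(s)
Affine points: 14. Add the point at infinity: total = 15.

#E(F_19) = 15


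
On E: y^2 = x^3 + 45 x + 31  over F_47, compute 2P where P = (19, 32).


Doubling: s = (3 x1^2 + a) / (2 y1)
s = (3*19^2 + 45) / (2*32) mod 47 = 0
x3 = s^2 - 2 x1 mod 47 = 0^2 - 2*19 = 9
y3 = s (x1 - x3) - y1 mod 47 = 0 * (19 - 9) - 32 = 15

2P = (9, 15)


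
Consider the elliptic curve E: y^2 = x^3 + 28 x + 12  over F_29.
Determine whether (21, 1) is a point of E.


Check whether y^2 = x^3 + 28 x + 12 (mod 29) for (x, y) = (21, 1).
LHS: y^2 = 1^2 mod 29 = 1
RHS: x^3 + 28 x + 12 = 21^3 + 28*21 + 12 mod 29 = 1
LHS = RHS

Yes, on the curve


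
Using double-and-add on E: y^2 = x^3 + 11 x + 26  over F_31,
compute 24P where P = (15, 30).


k = 24 = 11000_2 (binary, LSB first: 00011)
Double-and-add from P = (15, 30):
  bit 0 = 0: acc unchanged = O
  bit 1 = 0: acc unchanged = O
  bit 2 = 0: acc unchanged = O
  bit 3 = 1: acc = O + (28, 20) = (28, 20)
  bit 4 = 1: acc = (28, 20) + (20, 0) = (28, 11)

24P = (28, 11)


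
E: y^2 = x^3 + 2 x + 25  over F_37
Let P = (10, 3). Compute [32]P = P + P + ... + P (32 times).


k = 32 = 100000_2 (binary, LSB first: 000001)
Double-and-add from P = (10, 3):
  bit 0 = 0: acc unchanged = O
  bit 1 = 0: acc unchanged = O
  bit 2 = 0: acc unchanged = O
  bit 3 = 0: acc unchanged = O
  bit 4 = 0: acc unchanged = O
  bit 5 = 1: acc = O + (32, 1) = (32, 1)

32P = (32, 1)


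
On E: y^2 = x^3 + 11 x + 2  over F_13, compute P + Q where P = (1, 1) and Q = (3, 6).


P != Q, so use the chord formula.
s = (y2 - y1) / (x2 - x1) = (5) / (2) mod 13 = 9
x3 = s^2 - x1 - x2 mod 13 = 9^2 - 1 - 3 = 12
y3 = s (x1 - x3) - y1 mod 13 = 9 * (1 - 12) - 1 = 4

P + Q = (12, 4)


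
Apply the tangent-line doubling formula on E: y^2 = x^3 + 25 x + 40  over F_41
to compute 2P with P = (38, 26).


Doubling: s = (3 x1^2 + a) / (2 y1)
s = (3*38^2 + 25) / (2*26) mod 41 = 1
x3 = s^2 - 2 x1 mod 41 = 1^2 - 2*38 = 7
y3 = s (x1 - x3) - y1 mod 41 = 1 * (38 - 7) - 26 = 5

2P = (7, 5)


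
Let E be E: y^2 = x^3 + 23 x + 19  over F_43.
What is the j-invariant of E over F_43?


Delta = -16(4 a^3 + 27 b^2) mod 43 = 8
-1728 * (4 a)^3 = -1728 * (4*23)^3 mod 43 = 35
j = 35 * 8^(-1) mod 43 = 42

j = 42 (mod 43)


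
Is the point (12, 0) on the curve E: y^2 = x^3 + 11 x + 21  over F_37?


Check whether y^2 = x^3 + 11 x + 21 (mod 37) for (x, y) = (12, 0).
LHS: y^2 = 0^2 mod 37 = 0
RHS: x^3 + 11 x + 21 = 12^3 + 11*12 + 21 mod 37 = 31
LHS != RHS

No, not on the curve


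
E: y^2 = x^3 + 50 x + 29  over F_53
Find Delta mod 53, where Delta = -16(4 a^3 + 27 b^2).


4 a^3 + 27 b^2 = 4*50^3 + 27*29^2 = 500000 + 22707 = 522707
Delta = -16 * (522707) = -8363312
Delta mod 53 = 35

Delta = 35 (mod 53)


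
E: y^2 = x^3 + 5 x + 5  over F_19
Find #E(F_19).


For each x in F_19, count y with y^2 = x^3 + 5 x + 5 mod 19:
  x = 0: RHS = 5, y in [9, 10]  -> 2 point(s)
  x = 1: RHS = 11, y in [7, 12]  -> 2 point(s)
  x = 2: RHS = 4, y in [2, 17]  -> 2 point(s)
  x = 3: RHS = 9, y in [3, 16]  -> 2 point(s)
  x = 6: RHS = 4, y in [2, 17]  -> 2 point(s)
  x = 8: RHS = 6, y in [5, 14]  -> 2 point(s)
  x = 9: RHS = 0, y in [0]  -> 1 point(s)
  x = 11: RHS = 4, y in [2, 17]  -> 2 point(s)
  x = 12: RHS = 7, y in [8, 11]  -> 2 point(s)
  x = 13: RHS = 6, y in [5, 14]  -> 2 point(s)
  x = 14: RHS = 7, y in [8, 11]  -> 2 point(s)
  x = 15: RHS = 16, y in [4, 15]  -> 2 point(s)
  x = 16: RHS = 1, y in [1, 18]  -> 2 point(s)
  x = 17: RHS = 6, y in [5, 14]  -> 2 point(s)
Affine points: 27. Add the point at infinity: total = 28.

#E(F_19) = 28


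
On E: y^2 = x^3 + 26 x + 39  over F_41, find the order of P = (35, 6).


Compute successive multiples of P until we hit O:
  1P = (35, 6)
  2P = (8, 29)
  3P = (3, 29)
  4P = (7, 20)
  5P = (30, 12)
  6P = (25, 23)
  7P = (13, 14)
  8P = (26, 28)
  ... (continuing to 54P)
  54P = O

ord(P) = 54


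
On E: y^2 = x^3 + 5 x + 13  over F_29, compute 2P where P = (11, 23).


Doubling: s = (3 x1^2 + a) / (2 y1)
s = (3*11^2 + 5) / (2*23) mod 29 = 8
x3 = s^2 - 2 x1 mod 29 = 8^2 - 2*11 = 13
y3 = s (x1 - x3) - y1 mod 29 = 8 * (11 - 13) - 23 = 19

2P = (13, 19)


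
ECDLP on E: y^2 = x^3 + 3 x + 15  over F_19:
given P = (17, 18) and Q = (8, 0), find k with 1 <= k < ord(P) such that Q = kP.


Enumerate multiples of P until we hit Q = (8, 0):
  1P = (17, 18)
  2P = (8, 0)
Match found at i = 2.

k = 2


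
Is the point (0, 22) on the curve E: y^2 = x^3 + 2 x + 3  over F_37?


Check whether y^2 = x^3 + 2 x + 3 (mod 37) for (x, y) = (0, 22).
LHS: y^2 = 22^2 mod 37 = 3
RHS: x^3 + 2 x + 3 = 0^3 + 2*0 + 3 mod 37 = 3
LHS = RHS

Yes, on the curve


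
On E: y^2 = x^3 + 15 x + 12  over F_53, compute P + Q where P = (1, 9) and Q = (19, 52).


P != Q, so use the chord formula.
s = (y2 - y1) / (x2 - x1) = (43) / (18) mod 53 = 23
x3 = s^2 - x1 - x2 mod 53 = 23^2 - 1 - 19 = 32
y3 = s (x1 - x3) - y1 mod 53 = 23 * (1 - 32) - 9 = 20

P + Q = (32, 20)


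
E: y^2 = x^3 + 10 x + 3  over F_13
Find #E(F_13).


For each x in F_13, count y with y^2 = x^3 + 10 x + 3 mod 13:
  x = 0: RHS = 3, y in [4, 9]  -> 2 point(s)
  x = 1: RHS = 1, y in [1, 12]  -> 2 point(s)
  x = 4: RHS = 3, y in [4, 9]  -> 2 point(s)
  x = 5: RHS = 9, y in [3, 10]  -> 2 point(s)
  x = 7: RHS = 0, y in [0]  -> 1 point(s)
  x = 8: RHS = 10, y in [6, 7]  -> 2 point(s)
  x = 9: RHS = 3, y in [4, 9]  -> 2 point(s)
  x = 11: RHS = 1, y in [1, 12]  -> 2 point(s)
Affine points: 15. Add the point at infinity: total = 16.

#E(F_13) = 16


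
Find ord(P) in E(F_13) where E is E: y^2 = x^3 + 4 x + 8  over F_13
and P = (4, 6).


Compute successive multiples of P until we hit O:
  1P = (4, 6)
  2P = (5, 7)
  3P = (5, 6)
  4P = (4, 7)
  5P = O

ord(P) = 5


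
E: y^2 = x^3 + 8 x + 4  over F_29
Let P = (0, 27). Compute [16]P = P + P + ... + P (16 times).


k = 16 = 10000_2 (binary, LSB first: 00001)
Double-and-add from P = (0, 27):
  bit 0 = 0: acc unchanged = O
  bit 1 = 0: acc unchanged = O
  bit 2 = 0: acc unchanged = O
  bit 3 = 0: acc unchanged = O
  bit 4 = 1: acc = O + (12, 1) = (12, 1)

16P = (12, 1)


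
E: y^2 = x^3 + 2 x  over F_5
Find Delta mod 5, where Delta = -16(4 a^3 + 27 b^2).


4 a^3 + 27 b^2 = 4*2^3 + 27*0^2 = 32 + 0 = 32
Delta = -16 * (32) = -512
Delta mod 5 = 3

Delta = 3 (mod 5)


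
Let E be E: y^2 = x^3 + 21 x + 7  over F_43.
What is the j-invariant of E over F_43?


Delta = -16(4 a^3 + 27 b^2) mod 43 = 39
-1728 * (4 a)^3 = -1728 * (4*21)^3 mod 43 = 21
j = 21 * 39^(-1) mod 43 = 27

j = 27 (mod 43)


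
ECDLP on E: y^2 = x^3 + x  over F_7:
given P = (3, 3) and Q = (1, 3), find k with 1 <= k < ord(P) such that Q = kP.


Enumerate multiples of P until we hit Q = (1, 3):
  1P = (3, 3)
  2P = (1, 4)
  3P = (5, 5)
  4P = (0, 0)
  5P = (5, 2)
  6P = (1, 3)
Match found at i = 6.

k = 6


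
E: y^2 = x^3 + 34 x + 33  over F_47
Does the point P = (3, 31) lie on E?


Check whether y^2 = x^3 + 34 x + 33 (mod 47) for (x, y) = (3, 31).
LHS: y^2 = 31^2 mod 47 = 21
RHS: x^3 + 34 x + 33 = 3^3 + 34*3 + 33 mod 47 = 21
LHS = RHS

Yes, on the curve


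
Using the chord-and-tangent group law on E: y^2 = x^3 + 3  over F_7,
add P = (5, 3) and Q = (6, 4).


P != Q, so use the chord formula.
s = (y2 - y1) / (x2 - x1) = (1) / (1) mod 7 = 1
x3 = s^2 - x1 - x2 mod 7 = 1^2 - 5 - 6 = 4
y3 = s (x1 - x3) - y1 mod 7 = 1 * (5 - 4) - 3 = 5

P + Q = (4, 5)


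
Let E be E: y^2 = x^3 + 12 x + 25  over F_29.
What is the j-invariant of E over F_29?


Delta = -16(4 a^3 + 27 b^2) mod 29 = 4
-1728 * (4 a)^3 = -1728 * (4*12)^3 mod 29 = 6
j = 6 * 4^(-1) mod 29 = 16

j = 16 (mod 29)


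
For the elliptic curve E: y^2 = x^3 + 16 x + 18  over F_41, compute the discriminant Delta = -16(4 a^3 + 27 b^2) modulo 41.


4 a^3 + 27 b^2 = 4*16^3 + 27*18^2 = 16384 + 8748 = 25132
Delta = -16 * (25132) = -402112
Delta mod 41 = 16

Delta = 16 (mod 41)


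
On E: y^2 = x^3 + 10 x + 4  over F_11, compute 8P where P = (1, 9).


k = 8 = 1000_2 (binary, LSB first: 0001)
Double-and-add from P = (1, 9):
  bit 0 = 0: acc unchanged = O
  bit 1 = 0: acc unchanged = O
  bit 2 = 0: acc unchanged = O
  bit 3 = 1: acc = O + (1, 2) = (1, 2)

8P = (1, 2)


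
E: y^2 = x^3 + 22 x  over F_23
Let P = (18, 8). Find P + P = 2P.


Doubling: s = (3 x1^2 + a) / (2 y1)
s = (3*18^2 + 22) / (2*8) mod 23 = 19
x3 = s^2 - 2 x1 mod 23 = 19^2 - 2*18 = 3
y3 = s (x1 - x3) - y1 mod 23 = 19 * (18 - 3) - 8 = 1

2P = (3, 1)


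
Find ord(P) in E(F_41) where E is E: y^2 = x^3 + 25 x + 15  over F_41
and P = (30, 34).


Compute successive multiples of P until we hit O:
  1P = (30, 34)
  2P = (32, 39)
  3P = (16, 1)
  4P = (38, 35)
  5P = (39, 11)
  6P = (17, 33)
  7P = (27, 23)
  8P = (2, 14)
  ... (continuing to 18P)
  18P = O

ord(P) = 18


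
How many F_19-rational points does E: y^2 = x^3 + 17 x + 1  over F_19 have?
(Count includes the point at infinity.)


For each x in F_19, count y with y^2 = x^3 + 17 x + 1 mod 19:
  x = 0: RHS = 1, y in [1, 18]  -> 2 point(s)
  x = 1: RHS = 0, y in [0]  -> 1 point(s)
  x = 2: RHS = 5, y in [9, 10]  -> 2 point(s)
  x = 4: RHS = 0, y in [0]  -> 1 point(s)
  x = 7: RHS = 7, y in [8, 11]  -> 2 point(s)
  x = 9: RHS = 9, y in [3, 16]  -> 2 point(s)
  x = 13: RHS = 6, y in [5, 14]  -> 2 point(s)
  x = 14: RHS = 0, y in [0]  -> 1 point(s)
  x = 17: RHS = 16, y in [4, 15]  -> 2 point(s)
Affine points: 15. Add the point at infinity: total = 16.

#E(F_19) = 16


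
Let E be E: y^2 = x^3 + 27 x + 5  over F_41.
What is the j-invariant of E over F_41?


Delta = -16(4 a^3 + 27 b^2) mod 41 = 37
-1728 * (4 a)^3 = -1728 * (4*27)^3 mod 41 = 37
j = 37 * 37^(-1) mod 41 = 1

j = 1 (mod 41)


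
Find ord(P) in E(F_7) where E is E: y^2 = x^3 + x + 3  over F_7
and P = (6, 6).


Compute successive multiples of P until we hit O:
  1P = (6, 6)
  2P = (6, 1)
  3P = O

ord(P) = 3


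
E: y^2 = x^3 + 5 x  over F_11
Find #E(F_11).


For each x in F_11, count y with y^2 = x^3 + 5 x + 0 mod 11:
  x = 0: RHS = 0, y in [0]  -> 1 point(s)
  x = 3: RHS = 9, y in [3, 8]  -> 2 point(s)
  x = 6: RHS = 4, y in [2, 9]  -> 2 point(s)
  x = 7: RHS = 4, y in [2, 9]  -> 2 point(s)
  x = 9: RHS = 4, y in [2, 9]  -> 2 point(s)
  x = 10: RHS = 5, y in [4, 7]  -> 2 point(s)
Affine points: 11. Add the point at infinity: total = 12.

#E(F_11) = 12


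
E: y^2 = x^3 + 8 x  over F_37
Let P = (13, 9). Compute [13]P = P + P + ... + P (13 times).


k = 13 = 1101_2 (binary, LSB first: 1011)
Double-and-add from P = (13, 9):
  bit 0 = 1: acc = O + (13, 9) = (13, 9)
  bit 1 = 0: acc unchanged = (13, 9)
  bit 2 = 1: acc = (13, 9) + (1, 34) = (24, 17)
  bit 3 = 1: acc = (24, 17) + (25, 10) = (0, 0)

13P = (0, 0)


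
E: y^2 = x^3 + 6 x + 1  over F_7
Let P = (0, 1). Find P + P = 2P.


Doubling: s = (3 x1^2 + a) / (2 y1)
s = (3*0^2 + 6) / (2*1) mod 7 = 3
x3 = s^2 - 2 x1 mod 7 = 3^2 - 2*0 = 2
y3 = s (x1 - x3) - y1 mod 7 = 3 * (0 - 2) - 1 = 0

2P = (2, 0)


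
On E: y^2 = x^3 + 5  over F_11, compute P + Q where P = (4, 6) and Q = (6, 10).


P != Q, so use the chord formula.
s = (y2 - y1) / (x2 - x1) = (4) / (2) mod 11 = 2
x3 = s^2 - x1 - x2 mod 11 = 2^2 - 4 - 6 = 5
y3 = s (x1 - x3) - y1 mod 11 = 2 * (4 - 5) - 6 = 3

P + Q = (5, 3)


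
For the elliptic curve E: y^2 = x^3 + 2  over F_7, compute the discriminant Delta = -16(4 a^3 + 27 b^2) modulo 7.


4 a^3 + 27 b^2 = 4*0^3 + 27*2^2 = 0 + 108 = 108
Delta = -16 * (108) = -1728
Delta mod 7 = 1

Delta = 1 (mod 7)


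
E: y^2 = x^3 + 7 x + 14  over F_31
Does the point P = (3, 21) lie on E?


Check whether y^2 = x^3 + 7 x + 14 (mod 31) for (x, y) = (3, 21).
LHS: y^2 = 21^2 mod 31 = 7
RHS: x^3 + 7 x + 14 = 3^3 + 7*3 + 14 mod 31 = 0
LHS != RHS

No, not on the curve


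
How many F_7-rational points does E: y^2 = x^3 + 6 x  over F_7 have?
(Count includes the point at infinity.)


For each x in F_7, count y with y^2 = x^3 + 6 x + 0 mod 7:
  x = 0: RHS = 0, y in [0]  -> 1 point(s)
  x = 1: RHS = 0, y in [0]  -> 1 point(s)
  x = 4: RHS = 4, y in [2, 5]  -> 2 point(s)
  x = 5: RHS = 1, y in [1, 6]  -> 2 point(s)
  x = 6: RHS = 0, y in [0]  -> 1 point(s)
Affine points: 7. Add the point at infinity: total = 8.

#E(F_7) = 8


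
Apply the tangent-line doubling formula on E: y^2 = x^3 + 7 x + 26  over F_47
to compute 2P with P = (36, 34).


Doubling: s = (3 x1^2 + a) / (2 y1)
s = (3*36^2 + 7) / (2*34) mod 47 = 40
x3 = s^2 - 2 x1 mod 47 = 40^2 - 2*36 = 24
y3 = s (x1 - x3) - y1 mod 47 = 40 * (36 - 24) - 34 = 23

2P = (24, 23)


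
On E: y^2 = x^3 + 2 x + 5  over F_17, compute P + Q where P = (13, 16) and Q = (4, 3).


P != Q, so use the chord formula.
s = (y2 - y1) / (x2 - x1) = (4) / (8) mod 17 = 9
x3 = s^2 - x1 - x2 mod 17 = 9^2 - 13 - 4 = 13
y3 = s (x1 - x3) - y1 mod 17 = 9 * (13 - 13) - 16 = 1

P + Q = (13, 1)


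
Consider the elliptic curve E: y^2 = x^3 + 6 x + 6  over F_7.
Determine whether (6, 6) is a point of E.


Check whether y^2 = x^3 + 6 x + 6 (mod 7) for (x, y) = (6, 6).
LHS: y^2 = 6^2 mod 7 = 1
RHS: x^3 + 6 x + 6 = 6^3 + 6*6 + 6 mod 7 = 6
LHS != RHS

No, not on the curve


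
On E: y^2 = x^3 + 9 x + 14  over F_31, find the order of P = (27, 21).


Compute successive multiples of P until we hit O:
  1P = (27, 21)
  2P = (10, 22)
  3P = (22, 17)
  4P = (0, 13)
  5P = (8, 3)
  6P = (6, 25)
  7P = (18, 26)
  8P = (2, 3)
  ... (continuing to 37P)
  37P = O

ord(P) = 37


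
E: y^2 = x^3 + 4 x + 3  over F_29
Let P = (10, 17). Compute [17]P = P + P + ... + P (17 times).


k = 17 = 10001_2 (binary, LSB first: 10001)
Double-and-add from P = (10, 17):
  bit 0 = 1: acc = O + (10, 17) = (10, 17)
  bit 1 = 0: acc unchanged = (10, 17)
  bit 2 = 0: acc unchanged = (10, 17)
  bit 3 = 0: acc unchanged = (10, 17)
  bit 4 = 1: acc = (10, 17) + (15, 25) = (17, 24)

17P = (17, 24)


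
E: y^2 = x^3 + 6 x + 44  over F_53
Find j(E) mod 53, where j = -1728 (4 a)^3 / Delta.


Delta = -16(4 a^3 + 27 b^2) mod 53 = 50
-1728 * (4 a)^3 = -1728 * (4*6)^3 mod 53 = 23
j = 23 * 50^(-1) mod 53 = 10

j = 10 (mod 53)


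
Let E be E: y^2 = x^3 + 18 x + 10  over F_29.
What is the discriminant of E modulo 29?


4 a^3 + 27 b^2 = 4*18^3 + 27*10^2 = 23328 + 2700 = 26028
Delta = -16 * (26028) = -416448
Delta mod 29 = 21

Delta = 21 (mod 29)


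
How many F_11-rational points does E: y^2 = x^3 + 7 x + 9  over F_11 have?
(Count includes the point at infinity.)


For each x in F_11, count y with y^2 = x^3 + 7 x + 9 mod 11:
  x = 0: RHS = 9, y in [3, 8]  -> 2 point(s)
  x = 2: RHS = 9, y in [3, 8]  -> 2 point(s)
  x = 5: RHS = 4, y in [2, 9]  -> 2 point(s)
  x = 6: RHS = 3, y in [5, 6]  -> 2 point(s)
  x = 7: RHS = 5, y in [4, 7]  -> 2 point(s)
  x = 8: RHS = 5, y in [4, 7]  -> 2 point(s)
  x = 9: RHS = 9, y in [3, 8]  -> 2 point(s)
  x = 10: RHS = 1, y in [1, 10]  -> 2 point(s)
Affine points: 16. Add the point at infinity: total = 17.

#E(F_11) = 17


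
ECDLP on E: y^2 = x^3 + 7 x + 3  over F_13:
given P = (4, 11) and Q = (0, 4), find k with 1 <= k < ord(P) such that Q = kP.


Enumerate multiples of P until we hit Q = (0, 4):
  1P = (4, 11)
  2P = (8, 5)
  3P = (0, 9)
  4P = (6, 1)
  5P = (2, 5)
  6P = (3, 5)
  7P = (3, 8)
  8P = (2, 8)
  9P = (6, 12)
  10P = (0, 4)
Match found at i = 10.

k = 10


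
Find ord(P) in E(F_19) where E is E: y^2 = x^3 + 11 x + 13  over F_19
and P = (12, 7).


Compute successive multiples of P until we hit O:
  1P = (12, 7)
  2P = (1, 14)
  3P = (13, 4)
  4P = (3, 4)
  5P = (2, 9)
  6P = (2, 10)
  7P = (3, 15)
  8P = (13, 15)
  ... (continuing to 11P)
  11P = O

ord(P) = 11


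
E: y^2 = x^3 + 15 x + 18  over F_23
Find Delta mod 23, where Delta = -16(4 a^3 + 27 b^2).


4 a^3 + 27 b^2 = 4*15^3 + 27*18^2 = 13500 + 8748 = 22248
Delta = -16 * (22248) = -355968
Delta mod 23 = 3

Delta = 3 (mod 23)


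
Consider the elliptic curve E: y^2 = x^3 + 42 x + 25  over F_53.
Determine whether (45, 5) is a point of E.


Check whether y^2 = x^3 + 42 x + 25 (mod 53) for (x, y) = (45, 5).
LHS: y^2 = 5^2 mod 53 = 25
RHS: x^3 + 42 x + 25 = 45^3 + 42*45 + 25 mod 53 = 25
LHS = RHS

Yes, on the curve


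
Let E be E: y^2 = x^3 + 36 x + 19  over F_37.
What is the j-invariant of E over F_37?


Delta = -16(4 a^3 + 27 b^2) mod 37 = 30
-1728 * (4 a)^3 = -1728 * (4*36)^3 mod 37 = 36
j = 36 * 30^(-1) mod 37 = 16

j = 16 (mod 37)


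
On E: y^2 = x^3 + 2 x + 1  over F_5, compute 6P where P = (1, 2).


k = 6 = 110_2 (binary, LSB first: 011)
Double-and-add from P = (1, 2):
  bit 0 = 0: acc unchanged = O
  bit 1 = 1: acc = O + (3, 3) = (3, 3)
  bit 2 = 1: acc = (3, 3) + (0, 4) = (1, 3)

6P = (1, 3)


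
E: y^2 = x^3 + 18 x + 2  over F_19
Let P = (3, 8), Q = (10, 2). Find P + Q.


P != Q, so use the chord formula.
s = (y2 - y1) / (x2 - x1) = (13) / (7) mod 19 = 10
x3 = s^2 - x1 - x2 mod 19 = 10^2 - 3 - 10 = 11
y3 = s (x1 - x3) - y1 mod 19 = 10 * (3 - 11) - 8 = 7

P + Q = (11, 7)


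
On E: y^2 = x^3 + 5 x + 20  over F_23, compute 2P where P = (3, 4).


Doubling: s = (3 x1^2 + a) / (2 y1)
s = (3*3^2 + 5) / (2*4) mod 23 = 4
x3 = s^2 - 2 x1 mod 23 = 4^2 - 2*3 = 10
y3 = s (x1 - x3) - y1 mod 23 = 4 * (3 - 10) - 4 = 14

2P = (10, 14)


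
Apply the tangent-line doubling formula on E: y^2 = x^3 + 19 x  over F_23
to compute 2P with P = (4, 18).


Doubling: s = (3 x1^2 + a) / (2 y1)
s = (3*4^2 + 19) / (2*18) mod 23 = 14
x3 = s^2 - 2 x1 mod 23 = 14^2 - 2*4 = 4
y3 = s (x1 - x3) - y1 mod 23 = 14 * (4 - 4) - 18 = 5

2P = (4, 5)


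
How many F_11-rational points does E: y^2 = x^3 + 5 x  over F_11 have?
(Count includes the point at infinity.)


For each x in F_11, count y with y^2 = x^3 + 5 x + 0 mod 11:
  x = 0: RHS = 0, y in [0]  -> 1 point(s)
  x = 3: RHS = 9, y in [3, 8]  -> 2 point(s)
  x = 6: RHS = 4, y in [2, 9]  -> 2 point(s)
  x = 7: RHS = 4, y in [2, 9]  -> 2 point(s)
  x = 9: RHS = 4, y in [2, 9]  -> 2 point(s)
  x = 10: RHS = 5, y in [4, 7]  -> 2 point(s)
Affine points: 11. Add the point at infinity: total = 12.

#E(F_11) = 12


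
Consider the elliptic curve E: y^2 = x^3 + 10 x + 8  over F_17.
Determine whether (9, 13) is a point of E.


Check whether y^2 = x^3 + 10 x + 8 (mod 17) for (x, y) = (9, 13).
LHS: y^2 = 13^2 mod 17 = 16
RHS: x^3 + 10 x + 8 = 9^3 + 10*9 + 8 mod 17 = 11
LHS != RHS

No, not on the curve


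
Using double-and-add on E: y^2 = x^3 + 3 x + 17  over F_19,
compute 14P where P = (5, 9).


k = 14 = 1110_2 (binary, LSB first: 0111)
Double-and-add from P = (5, 9):
  bit 0 = 0: acc unchanged = O
  bit 1 = 1: acc = O + (13, 7) = (13, 7)
  bit 2 = 1: acc = (13, 7) + (4, 6) = (6, 17)
  bit 3 = 1: acc = (6, 17) + (16, 0) = (13, 12)

14P = (13, 12)


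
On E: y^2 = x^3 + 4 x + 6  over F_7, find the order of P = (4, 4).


Compute successive multiples of P until we hit O:
  1P = (4, 4)
  2P = (1, 5)
  3P = (6, 6)
  4P = (5, 2)
  5P = (2, 6)
  6P = (2, 1)
  7P = (5, 5)
  8P = (6, 1)
  ... (continuing to 11P)
  11P = O

ord(P) = 11


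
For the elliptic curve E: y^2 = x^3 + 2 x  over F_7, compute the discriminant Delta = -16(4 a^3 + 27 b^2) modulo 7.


4 a^3 + 27 b^2 = 4*2^3 + 27*0^2 = 32 + 0 = 32
Delta = -16 * (32) = -512
Delta mod 7 = 6

Delta = 6 (mod 7)


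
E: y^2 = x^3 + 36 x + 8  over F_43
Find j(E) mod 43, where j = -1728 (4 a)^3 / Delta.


Delta = -16(4 a^3 + 27 b^2) mod 43 = 23
-1728 * (4 a)^3 = -1728 * (4*36)^3 mod 43 = 4
j = 4 * 23^(-1) mod 43 = 17

j = 17 (mod 43)


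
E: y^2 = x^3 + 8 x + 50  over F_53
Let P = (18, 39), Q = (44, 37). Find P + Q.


P != Q, so use the chord formula.
s = (y2 - y1) / (x2 - x1) = (51) / (26) mod 53 = 4
x3 = s^2 - x1 - x2 mod 53 = 4^2 - 18 - 44 = 7
y3 = s (x1 - x3) - y1 mod 53 = 4 * (18 - 7) - 39 = 5

P + Q = (7, 5)


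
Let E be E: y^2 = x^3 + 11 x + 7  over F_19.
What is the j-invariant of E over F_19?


Delta = -16(4 a^3 + 27 b^2) mod 19 = 10
-1728 * (4 a)^3 = -1728 * (4*11)^3 mod 19 = 7
j = 7 * 10^(-1) mod 19 = 14

j = 14 (mod 19)


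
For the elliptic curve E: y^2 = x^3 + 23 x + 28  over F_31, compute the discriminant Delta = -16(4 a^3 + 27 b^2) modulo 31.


4 a^3 + 27 b^2 = 4*23^3 + 27*28^2 = 48668 + 21168 = 69836
Delta = -16 * (69836) = -1117376
Delta mod 31 = 19

Delta = 19 (mod 31)


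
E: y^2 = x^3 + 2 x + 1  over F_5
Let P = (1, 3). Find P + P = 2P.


Doubling: s = (3 x1^2 + a) / (2 y1)
s = (3*1^2 + 2) / (2*3) mod 5 = 0
x3 = s^2 - 2 x1 mod 5 = 0^2 - 2*1 = 3
y3 = s (x1 - x3) - y1 mod 5 = 0 * (1 - 3) - 3 = 2

2P = (3, 2)


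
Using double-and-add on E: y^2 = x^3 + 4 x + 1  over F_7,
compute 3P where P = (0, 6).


k = 3 = 11_2 (binary, LSB first: 11)
Double-and-add from P = (0, 6):
  bit 0 = 1: acc = O + (0, 6) = (0, 6)
  bit 1 = 1: acc = (0, 6) + (4, 2) = (4, 5)

3P = (4, 5)


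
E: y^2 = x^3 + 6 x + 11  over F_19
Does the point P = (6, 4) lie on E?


Check whether y^2 = x^3 + 6 x + 11 (mod 19) for (x, y) = (6, 4).
LHS: y^2 = 4^2 mod 19 = 16
RHS: x^3 + 6 x + 11 = 6^3 + 6*6 + 11 mod 19 = 16
LHS = RHS

Yes, on the curve


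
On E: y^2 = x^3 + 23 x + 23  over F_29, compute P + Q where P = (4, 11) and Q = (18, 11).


P != Q, so use the chord formula.
s = (y2 - y1) / (x2 - x1) = (0) / (14) mod 29 = 0
x3 = s^2 - x1 - x2 mod 29 = 0^2 - 4 - 18 = 7
y3 = s (x1 - x3) - y1 mod 29 = 0 * (4 - 7) - 11 = 18

P + Q = (7, 18)


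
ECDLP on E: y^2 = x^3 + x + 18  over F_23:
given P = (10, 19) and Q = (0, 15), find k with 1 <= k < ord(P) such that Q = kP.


Enumerate multiples of P until we hit Q = (0, 15):
  1P = (10, 19)
  2P = (16, 17)
  3P = (15, 21)
  4P = (0, 8)
  5P = (8, 20)
  6P = (11, 16)
  7P = (11, 7)
  8P = (8, 3)
  9P = (0, 15)
Match found at i = 9.

k = 9


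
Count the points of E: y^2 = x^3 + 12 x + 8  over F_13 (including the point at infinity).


For each x in F_13, count y with y^2 = x^3 + 12 x + 8 mod 13:
  x = 2: RHS = 1, y in [1, 12]  -> 2 point(s)
  x = 4: RHS = 3, y in [4, 9]  -> 2 point(s)
  x = 6: RHS = 10, y in [6, 7]  -> 2 point(s)
  x = 9: RHS = 0, y in [0]  -> 1 point(s)
  x = 10: RHS = 10, y in [6, 7]  -> 2 point(s)
Affine points: 9. Add the point at infinity: total = 10.

#E(F_13) = 10


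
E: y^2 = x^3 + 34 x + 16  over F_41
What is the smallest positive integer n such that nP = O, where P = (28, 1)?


Compute successive multiples of P until we hit O:
  1P = (28, 1)
  2P = (1, 25)
  3P = (30, 19)
  4P = (23, 3)
  5P = (0, 37)
  6P = (18, 33)
  7P = (20, 39)
  8P = (13, 20)
  ... (continuing to 41P)
  41P = O

ord(P) = 41


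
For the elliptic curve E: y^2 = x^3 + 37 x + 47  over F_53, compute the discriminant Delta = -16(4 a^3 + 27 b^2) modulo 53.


4 a^3 + 27 b^2 = 4*37^3 + 27*47^2 = 202612 + 59643 = 262255
Delta = -16 * (262255) = -4196080
Delta mod 53 = 36

Delta = 36 (mod 53)


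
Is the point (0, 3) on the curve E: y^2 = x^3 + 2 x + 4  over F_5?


Check whether y^2 = x^3 + 2 x + 4 (mod 5) for (x, y) = (0, 3).
LHS: y^2 = 3^2 mod 5 = 4
RHS: x^3 + 2 x + 4 = 0^3 + 2*0 + 4 mod 5 = 4
LHS = RHS

Yes, on the curve


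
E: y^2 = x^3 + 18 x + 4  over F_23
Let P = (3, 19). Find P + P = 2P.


Doubling: s = (3 x1^2 + a) / (2 y1)
s = (3*3^2 + 18) / (2*19) mod 23 = 3
x3 = s^2 - 2 x1 mod 23 = 3^2 - 2*3 = 3
y3 = s (x1 - x3) - y1 mod 23 = 3 * (3 - 3) - 19 = 4

2P = (3, 4)


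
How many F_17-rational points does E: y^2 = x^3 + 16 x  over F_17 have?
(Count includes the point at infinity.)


For each x in F_17, count y with y^2 = x^3 + 16 x + 0 mod 17:
  x = 0: RHS = 0, y in [0]  -> 1 point(s)
  x = 1: RHS = 0, y in [0]  -> 1 point(s)
  x = 4: RHS = 9, y in [3, 14]  -> 2 point(s)
  x = 5: RHS = 1, y in [1, 16]  -> 2 point(s)
  x = 7: RHS = 13, y in [8, 9]  -> 2 point(s)
  x = 10: RHS = 4, y in [2, 15]  -> 2 point(s)
  x = 12: RHS = 16, y in [4, 13]  -> 2 point(s)
  x = 13: RHS = 8, y in [5, 12]  -> 2 point(s)
  x = 16: RHS = 0, y in [0]  -> 1 point(s)
Affine points: 15. Add the point at infinity: total = 16.

#E(F_17) = 16


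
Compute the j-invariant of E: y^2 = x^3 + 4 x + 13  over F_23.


Delta = -16(4 a^3 + 27 b^2) mod 23 = 15
-1728 * (4 a)^3 = -1728 * (4*4)^3 mod 23 = 17
j = 17 * 15^(-1) mod 23 = 18

j = 18 (mod 23)


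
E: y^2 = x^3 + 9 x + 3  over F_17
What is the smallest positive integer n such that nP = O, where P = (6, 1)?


Compute successive multiples of P until we hit O:
  1P = (6, 1)
  2P = (6, 16)
  3P = O

ord(P) = 3


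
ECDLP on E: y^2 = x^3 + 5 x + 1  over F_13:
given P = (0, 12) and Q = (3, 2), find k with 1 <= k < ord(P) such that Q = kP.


Enumerate multiples of P until we hit Q = (3, 2):
  1P = (0, 12)
  2P = (3, 2)
Match found at i = 2.

k = 2


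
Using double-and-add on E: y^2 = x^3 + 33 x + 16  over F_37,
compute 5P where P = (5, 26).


k = 5 = 101_2 (binary, LSB first: 101)
Double-and-add from P = (5, 26):
  bit 0 = 1: acc = O + (5, 26) = (5, 26)
  bit 1 = 0: acc unchanged = (5, 26)
  bit 2 = 1: acc = (5, 26) + (15, 36) = (18, 35)

5P = (18, 35)


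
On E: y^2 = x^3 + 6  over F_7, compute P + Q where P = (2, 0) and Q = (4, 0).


P != Q, so use the chord formula.
s = (y2 - y1) / (x2 - x1) = (0) / (2) mod 7 = 0
x3 = s^2 - x1 - x2 mod 7 = 0^2 - 2 - 4 = 1
y3 = s (x1 - x3) - y1 mod 7 = 0 * (2 - 1) - 0 = 0

P + Q = (1, 0)


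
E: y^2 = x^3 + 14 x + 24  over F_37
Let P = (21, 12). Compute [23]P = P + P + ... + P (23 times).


k = 23 = 10111_2 (binary, LSB first: 11101)
Double-and-add from P = (21, 12):
  bit 0 = 1: acc = O + (21, 12) = (21, 12)
  bit 1 = 1: acc = (21, 12) + (5, 16) = (18, 15)
  bit 2 = 1: acc = (18, 15) + (36, 3) = (4, 25)
  bit 3 = 0: acc unchanged = (4, 25)
  bit 4 = 1: acc = (4, 25) + (23, 28) = (9, 19)

23P = (9, 19)


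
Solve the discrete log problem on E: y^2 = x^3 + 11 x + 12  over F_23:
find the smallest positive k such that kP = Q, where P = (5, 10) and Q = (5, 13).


Enumerate multiples of P until we hit Q = (5, 13):
  1P = (5, 10)
  2P = (17, 12)
  3P = (17, 11)
  4P = (5, 13)
Match found at i = 4.

k = 4


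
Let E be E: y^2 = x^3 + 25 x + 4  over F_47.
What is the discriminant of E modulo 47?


4 a^3 + 27 b^2 = 4*25^3 + 27*4^2 = 62500 + 432 = 62932
Delta = -16 * (62932) = -1006912
Delta mod 47 = 16

Delta = 16 (mod 47)


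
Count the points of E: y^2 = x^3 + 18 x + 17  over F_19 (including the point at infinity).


For each x in F_19, count y with y^2 = x^3 + 18 x + 17 mod 19:
  x = 0: RHS = 17, y in [6, 13]  -> 2 point(s)
  x = 1: RHS = 17, y in [6, 13]  -> 2 point(s)
  x = 2: RHS = 4, y in [2, 17]  -> 2 point(s)
  x = 4: RHS = 1, y in [1, 18]  -> 2 point(s)
  x = 5: RHS = 4, y in [2, 17]  -> 2 point(s)
  x = 7: RHS = 11, y in [7, 12]  -> 2 point(s)
  x = 10: RHS = 0, y in [0]  -> 1 point(s)
  x = 11: RHS = 7, y in [8, 11]  -> 2 point(s)
  x = 12: RHS = 4, y in [2, 17]  -> 2 point(s)
  x = 13: RHS = 16, y in [4, 15]  -> 2 point(s)
  x = 14: RHS = 11, y in [7, 12]  -> 2 point(s)
  x = 17: RHS = 11, y in [7, 12]  -> 2 point(s)
  x = 18: RHS = 17, y in [6, 13]  -> 2 point(s)
Affine points: 25. Add the point at infinity: total = 26.

#E(F_19) = 26


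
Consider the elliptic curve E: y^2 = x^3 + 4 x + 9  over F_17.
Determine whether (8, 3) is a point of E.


Check whether y^2 = x^3 + 4 x + 9 (mod 17) for (x, y) = (8, 3).
LHS: y^2 = 3^2 mod 17 = 9
RHS: x^3 + 4 x + 9 = 8^3 + 4*8 + 9 mod 17 = 9
LHS = RHS

Yes, on the curve


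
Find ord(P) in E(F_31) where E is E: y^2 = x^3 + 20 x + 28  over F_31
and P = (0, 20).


Compute successive multiples of P until we hit O:
  1P = (0, 20)
  2P = (8, 7)
  3P = (30, 21)
  4P = (2, 13)
  5P = (18, 12)
  6P = (22, 7)
  7P = (13, 6)
  8P = (1, 24)
  ... (continuing to 37P)
  37P = O

ord(P) = 37


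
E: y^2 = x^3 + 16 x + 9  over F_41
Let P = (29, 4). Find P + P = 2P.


Doubling: s = (3 x1^2 + a) / (2 y1)
s = (3*29^2 + 16) / (2*4) mod 41 = 15
x3 = s^2 - 2 x1 mod 41 = 15^2 - 2*29 = 3
y3 = s (x1 - x3) - y1 mod 41 = 15 * (29 - 3) - 4 = 17

2P = (3, 17)


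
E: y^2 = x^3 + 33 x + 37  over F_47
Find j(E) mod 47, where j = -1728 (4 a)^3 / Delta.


Delta = -16(4 a^3 + 27 b^2) mod 47 = 17
-1728 * (4 a)^3 = -1728 * (4*33)^3 mod 47 = 18
j = 18 * 17^(-1) mod 47 = 37

j = 37 (mod 47)


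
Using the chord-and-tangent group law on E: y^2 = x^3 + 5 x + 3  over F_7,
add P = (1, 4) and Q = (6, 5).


P != Q, so use the chord formula.
s = (y2 - y1) / (x2 - x1) = (1) / (5) mod 7 = 3
x3 = s^2 - x1 - x2 mod 7 = 3^2 - 1 - 6 = 2
y3 = s (x1 - x3) - y1 mod 7 = 3 * (1 - 2) - 4 = 0

P + Q = (2, 0)


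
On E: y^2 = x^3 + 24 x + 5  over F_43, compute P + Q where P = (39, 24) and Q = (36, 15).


P != Q, so use the chord formula.
s = (y2 - y1) / (x2 - x1) = (34) / (40) mod 43 = 3
x3 = s^2 - x1 - x2 mod 43 = 3^2 - 39 - 36 = 20
y3 = s (x1 - x3) - y1 mod 43 = 3 * (39 - 20) - 24 = 33

P + Q = (20, 33)


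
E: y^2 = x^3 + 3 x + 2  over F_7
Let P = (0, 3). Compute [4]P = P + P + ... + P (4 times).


k = 4 = 100_2 (binary, LSB first: 001)
Double-and-add from P = (0, 3):
  bit 0 = 0: acc unchanged = O
  bit 1 = 0: acc unchanged = O
  bit 2 = 1: acc = O + (4, 6) = (4, 6)

4P = (4, 6)


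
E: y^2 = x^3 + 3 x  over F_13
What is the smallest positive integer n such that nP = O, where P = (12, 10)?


Compute successive multiples of P until we hit O:
  1P = (12, 10)
  2P = (3, 7)
  3P = (1, 11)
  4P = (10, 4)
  5P = (0, 0)
  6P = (10, 9)
  7P = (1, 2)
  8P = (3, 6)
  ... (continuing to 10P)
  10P = O

ord(P) = 10


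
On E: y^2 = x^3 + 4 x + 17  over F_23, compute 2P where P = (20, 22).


Doubling: s = (3 x1^2 + a) / (2 y1)
s = (3*20^2 + 4) / (2*22) mod 23 = 19
x3 = s^2 - 2 x1 mod 23 = 19^2 - 2*20 = 22
y3 = s (x1 - x3) - y1 mod 23 = 19 * (20 - 22) - 22 = 9

2P = (22, 9)


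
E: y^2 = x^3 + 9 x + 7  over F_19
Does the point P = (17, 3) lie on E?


Check whether y^2 = x^3 + 9 x + 7 (mod 19) for (x, y) = (17, 3).
LHS: y^2 = 3^2 mod 19 = 9
RHS: x^3 + 9 x + 7 = 17^3 + 9*17 + 7 mod 19 = 0
LHS != RHS

No, not on the curve


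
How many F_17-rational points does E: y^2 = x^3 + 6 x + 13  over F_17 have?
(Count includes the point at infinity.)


For each x in F_17, count y with y^2 = x^3 + 6 x + 13 mod 17:
  x = 0: RHS = 13, y in [8, 9]  -> 2 point(s)
  x = 2: RHS = 16, y in [4, 13]  -> 2 point(s)
  x = 4: RHS = 16, y in [4, 13]  -> 2 point(s)
  x = 5: RHS = 15, y in [7, 10]  -> 2 point(s)
  x = 10: RHS = 2, y in [6, 11]  -> 2 point(s)
  x = 11: RHS = 16, y in [4, 13]  -> 2 point(s)
  x = 14: RHS = 2, y in [6, 11]  -> 2 point(s)
Affine points: 14. Add the point at infinity: total = 15.

#E(F_17) = 15


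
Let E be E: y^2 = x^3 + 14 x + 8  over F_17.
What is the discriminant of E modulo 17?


4 a^3 + 27 b^2 = 4*14^3 + 27*8^2 = 10976 + 1728 = 12704
Delta = -16 * (12704) = -203264
Delta mod 17 = 5

Delta = 5 (mod 17)


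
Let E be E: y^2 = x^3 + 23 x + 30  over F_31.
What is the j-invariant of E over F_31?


Delta = -16(4 a^3 + 27 b^2) mod 31 = 3
-1728 * (4 a)^3 = -1728 * (4*23)^3 mod 31 = 23
j = 23 * 3^(-1) mod 31 = 18

j = 18 (mod 31)


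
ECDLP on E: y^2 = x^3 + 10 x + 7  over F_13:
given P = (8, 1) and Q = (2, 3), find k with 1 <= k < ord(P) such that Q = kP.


Enumerate multiples of P until we hit Q = (2, 3):
  1P = (8, 1)
  2P = (6, 6)
  3P = (2, 10)
  4P = (2, 3)
Match found at i = 4.

k = 4


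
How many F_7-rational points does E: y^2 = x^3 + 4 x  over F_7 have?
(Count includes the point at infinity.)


For each x in F_7, count y with y^2 = x^3 + 4 x + 0 mod 7:
  x = 0: RHS = 0, y in [0]  -> 1 point(s)
  x = 2: RHS = 2, y in [3, 4]  -> 2 point(s)
  x = 3: RHS = 4, y in [2, 5]  -> 2 point(s)
  x = 6: RHS = 2, y in [3, 4]  -> 2 point(s)
Affine points: 7. Add the point at infinity: total = 8.

#E(F_7) = 8
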